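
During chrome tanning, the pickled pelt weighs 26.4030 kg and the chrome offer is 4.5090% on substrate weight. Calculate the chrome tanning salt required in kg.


Formula: Chrome = substrate * pct / 100
Substituting: Chrome = 26.4030 * 4.5090 / 100
Result: 1.1905 kg


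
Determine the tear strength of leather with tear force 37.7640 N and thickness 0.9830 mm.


Formula: Tear strength = force / thickness
Substituting: Tear strength = 37.7640 / 0.9830
Result: 38.4171 N/mm


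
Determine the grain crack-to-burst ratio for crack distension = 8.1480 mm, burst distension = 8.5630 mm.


Formula: Ratio = crack / burst
Substituting: Ratio = 8.1480 / 8.5630
Result: 0.9515


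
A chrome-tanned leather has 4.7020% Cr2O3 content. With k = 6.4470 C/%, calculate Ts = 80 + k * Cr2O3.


Formula: Ts = 80 + k * Cr2O3
Substituting: Ts = 80 + 6.4470 * 4.7020
Result: 110.3138 C


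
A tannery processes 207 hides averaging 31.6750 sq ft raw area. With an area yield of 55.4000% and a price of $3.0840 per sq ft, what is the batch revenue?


Raw_total = N * avg_area = 207 * 31.6750 = 6556.7250 sq ft
Finished = Raw_total * yield / 100 = 6556.7250 * 55.4000 / 100 = 3632.4257 sq ft
Value = Finished * price = 3632.4257 * 3.0840 = 11202.4007 $


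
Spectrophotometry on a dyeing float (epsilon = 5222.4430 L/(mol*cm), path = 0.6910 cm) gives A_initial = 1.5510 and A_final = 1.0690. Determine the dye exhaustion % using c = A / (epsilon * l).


c_initial = A_i / (epsilon * l) = 1.5510 / (5222.4430 * 0.6910) = 4.2979e-04 mol/L
c_final = A_f / (epsilon * l) = 1.0690 / (5222.4430 * 0.6910) = 2.9623e-04 mol/L
Exhaustion = (c_initial - c_final) / c_initial * 100 = (4.2979e-04 - 2.9623e-04) / 4.2979e-04 * 100 = 31.0767 %


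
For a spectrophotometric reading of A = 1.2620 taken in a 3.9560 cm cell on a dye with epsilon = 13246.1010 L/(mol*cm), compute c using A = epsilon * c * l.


Formula: c = A / (epsilon * l)
Substituting: c = 1.2620 / (13246.1010 * 3.9560)
Result: 2.4083e-05 mol/L


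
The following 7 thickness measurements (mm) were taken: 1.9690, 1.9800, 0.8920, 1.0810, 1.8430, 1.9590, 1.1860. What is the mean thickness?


Formula: Average = sum / n
Substituting: Average = 10.9100 / 7
Result: 1.5586 mm


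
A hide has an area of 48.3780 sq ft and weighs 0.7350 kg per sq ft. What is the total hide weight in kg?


Formula: Weight = area * weight_per_sqft
Substituting: Weight = 48.3780 * 0.7350
Result: 35.5578 kg


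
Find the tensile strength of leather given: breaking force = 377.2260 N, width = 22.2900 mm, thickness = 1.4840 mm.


Formula: TS = force / (width * thickness)
Substituting: TS = 377.2260 / (22.2900 * 1.4840)
Result: 11.4040 N/mm^2


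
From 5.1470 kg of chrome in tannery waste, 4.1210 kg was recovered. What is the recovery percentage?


Formula: Recovery = recovered / input * 100
Substituting: Recovery = 4.1210 / 5.1470 * 100
Result: 80.0661 %


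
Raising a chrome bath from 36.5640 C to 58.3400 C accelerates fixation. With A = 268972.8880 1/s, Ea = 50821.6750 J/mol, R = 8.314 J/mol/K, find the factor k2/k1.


T1 = 36.5640 + 273.15 = 309.7140 K; T2 = 58.3400 + 273.15 = 331.4900 K
k1 = A * exp(-Ea/(R*T1)) = 268972.8880 * exp(-50821.6750/(8.314*309.7140)) = 7.2127e-04 1/s
k2 = A * exp(-Ea/(R*T2)) = 268972.8880 * exp(-50821.6750/(8.314*331.4900)) = 0.00263741 1/s
k2/k1 = 0.00263741 / 7.2127e-04 = 3.6566


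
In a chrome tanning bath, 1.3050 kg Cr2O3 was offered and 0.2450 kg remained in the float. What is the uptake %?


Formula: Uptake = (offered - residual) / offered * 100
Substituting: Uptake = (1.3050 - 0.2450) / 1.3050 * 100
Result: 81.2261 %


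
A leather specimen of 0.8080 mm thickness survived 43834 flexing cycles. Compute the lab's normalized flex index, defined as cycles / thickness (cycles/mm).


Formula: Index = cycles / thickness
Substituting: Index = 43834 / 0.8080
Result: 54250.0000 cycles/mm


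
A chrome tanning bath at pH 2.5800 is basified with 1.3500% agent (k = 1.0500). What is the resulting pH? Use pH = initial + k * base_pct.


Formula: pH_final = pH_initial + k * base_pct
Substituting: pH_final = 2.5800 + 1.0500 * 1.3500
Result: 3.9975


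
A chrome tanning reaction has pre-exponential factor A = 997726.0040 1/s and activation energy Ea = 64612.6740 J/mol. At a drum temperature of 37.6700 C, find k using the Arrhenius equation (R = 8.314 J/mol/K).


T_K = T_C + 273.15 = 37.6700 + 273.15 = 310.8200 K
exponent = -Ea / (R * T_K) = -64612.6740 / (8.314 * 310.8200) = -25.0034
k = A * exp(exponent) = 997726.0040 * exp(-25.0034) = 1.3810e-05 1/s


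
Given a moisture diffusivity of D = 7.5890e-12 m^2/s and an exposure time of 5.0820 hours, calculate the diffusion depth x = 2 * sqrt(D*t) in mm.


t = 5.0820 hr * 3600 = 18295.2000 s
D * t = 7.5890e-12 * 18295.2000 = 1.3884e-07
x = 2 * sqrt(D*t) = 2 * sqrt(1.3884e-07) = 7.4523e-04 m = 0.7452 mm


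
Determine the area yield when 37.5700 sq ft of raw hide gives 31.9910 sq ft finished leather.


Formula: Yield = finished / raw * 100
Substituting: Yield = 31.9910 / 37.5700 * 100
Result: 85.1504 %


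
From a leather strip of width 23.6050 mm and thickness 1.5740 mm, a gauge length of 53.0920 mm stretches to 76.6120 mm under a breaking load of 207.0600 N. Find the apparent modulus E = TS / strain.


TS = F / (w * t) = 207.0600 / (23.6050 * 1.5740) = 5.5730 N/mm^2
strain = (Lf - L0) / L0 = (76.6120 - 53.0920) / 53.0920 = 0.4430
E = TS / strain = 5.5730 / 0.4430 = 12.5800 N/mm^2


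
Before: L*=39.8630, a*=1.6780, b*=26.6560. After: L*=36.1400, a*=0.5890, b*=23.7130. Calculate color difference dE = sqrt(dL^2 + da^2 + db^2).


dL = -3.7230, da = -1.0890, db = -2.9430
dE = sqrt((-3.7230)^2 + (-1.0890)^2 + (-2.9430)^2) = 4.8691


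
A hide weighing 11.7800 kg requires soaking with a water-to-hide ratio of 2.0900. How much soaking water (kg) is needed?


Formula: Water = hide_weight * ratio
Substituting: Water = 11.7800 * 2.0900
Result: 24.6202 kg


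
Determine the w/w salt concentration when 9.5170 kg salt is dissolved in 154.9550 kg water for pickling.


Formula: Conc = salt / (water + salt) * 100
Substituting: Conc = 9.5170 / (154.9550 + 9.5170) * 100
Result: 5.7864 %


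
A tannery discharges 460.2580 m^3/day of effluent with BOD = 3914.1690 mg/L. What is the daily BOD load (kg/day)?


Formula: BOD_load = volume * conc / 1000
Substituting: BOD_load = 460.2580 * 3914.1690 / 1000
Result: 1801.5276 kg/day


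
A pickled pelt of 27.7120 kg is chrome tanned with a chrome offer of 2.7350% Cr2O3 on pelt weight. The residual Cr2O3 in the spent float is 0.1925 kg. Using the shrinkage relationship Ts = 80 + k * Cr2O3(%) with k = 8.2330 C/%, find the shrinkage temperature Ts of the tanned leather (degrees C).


Offered = pelt * offer_pct / 100 = 27.7120 * 2.7350 / 100 = 0.7579 kg
Uptake = offered - residual = 0.7579 - 0.1925 = 0.5654 kg
Cr2O3% on pelt = uptake / pelt * 100 = 0.5654 / 27.7120 * 100 = 2.0404 %
Ts = 80 + k * Cr2O3% = 80 + 8.2330 * 2.0404 = 96.7982 C


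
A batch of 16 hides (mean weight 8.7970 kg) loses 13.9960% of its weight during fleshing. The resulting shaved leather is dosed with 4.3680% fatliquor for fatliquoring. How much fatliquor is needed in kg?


Total_raw = N * avg_wt = 16 * 8.7970 = 140.7520 kg
Substrate = Total_raw * (1 - loss/100) = 140.7520 * (1 - 13.9960/100) = 121.0524 kg
Fat = Substrate * pct / 100 = 121.0524 * 4.3680 / 100 = 5.2876 kg


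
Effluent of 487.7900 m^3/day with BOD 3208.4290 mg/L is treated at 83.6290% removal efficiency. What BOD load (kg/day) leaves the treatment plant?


Load_in = volume * conc / 1000 = 487.7900 * 3208.4290 / 1000 = 1565.0396 kg/day
Removed = Load_in * eff / 100 = 1565.0396 * 83.6290 / 100 = 1308.8270 kg/day
Load_out = Load_in - Removed = 1565.0396 - 1308.8270 = 256.2126 kg/day


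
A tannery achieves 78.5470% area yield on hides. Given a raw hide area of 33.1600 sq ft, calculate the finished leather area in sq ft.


Formula: finished = raw * yield / 100
Substituting: finished = 33.1600 * 78.5470 / 100
Result: 26.0462 sq ft


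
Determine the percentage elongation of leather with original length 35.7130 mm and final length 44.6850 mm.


Formula: Elongation = (Lf - L0) / L0 * 100
Substituting: Elongation = (44.6850 - 35.7130) / 35.7130 * 100
Result: 25.1225 %


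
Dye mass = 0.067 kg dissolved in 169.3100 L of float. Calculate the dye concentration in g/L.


Formula: Conc = dye_mass(kg) / volume(L) * 1000
Substituting: Conc = 0.067 / 169.3100 * 1000
Result: 0.3957 g/L


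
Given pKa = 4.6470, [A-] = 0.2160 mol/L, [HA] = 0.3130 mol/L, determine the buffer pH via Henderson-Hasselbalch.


ratio = [A-] / [HA] = 0.2160 / 0.3130 = 0.6901
log10(ratio) = -0.1611
pH = pKa + log10(ratio) = 4.6470 - 0.1611 = 4.4859


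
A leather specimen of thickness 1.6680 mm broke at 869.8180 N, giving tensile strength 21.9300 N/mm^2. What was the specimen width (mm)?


Formula: w = F / (TS * t)
Substituting: w = 869.8180 / (21.9300 * 1.6680)
Result: 23.7790 mm


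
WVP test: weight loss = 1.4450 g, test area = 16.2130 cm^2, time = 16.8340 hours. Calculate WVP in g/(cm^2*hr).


Formula: WVP = loss / (area * time)
Substituting: WVP = 1.4450 / (16.2130 * 16.8340)
Result: 0.0052944 g/(cm^2*hr)


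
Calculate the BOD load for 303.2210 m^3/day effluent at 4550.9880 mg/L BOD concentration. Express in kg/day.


Formula: BOD_load = volume * conc / 1000
Substituting: BOD_load = 303.2210 * 4550.9880 / 1000
Result: 1379.9551 kg/day


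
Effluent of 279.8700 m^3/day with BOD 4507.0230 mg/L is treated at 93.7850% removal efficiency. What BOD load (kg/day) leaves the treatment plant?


Load_in = volume * conc / 1000 = 279.8700 * 4507.0230 / 1000 = 1261.3805 kg/day
Removed = Load_in * eff / 100 = 1261.3805 * 93.7850 / 100 = 1182.9857 kg/day
Load_out = Load_in - Removed = 1261.3805 - 1182.9857 = 78.3948 kg/day


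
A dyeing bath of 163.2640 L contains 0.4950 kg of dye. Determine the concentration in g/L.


Formula: Conc = dye_mass(kg) / volume(L) * 1000
Substituting: Conc = 0.4950 / 163.2640 * 1000
Result: 3.0319 g/L


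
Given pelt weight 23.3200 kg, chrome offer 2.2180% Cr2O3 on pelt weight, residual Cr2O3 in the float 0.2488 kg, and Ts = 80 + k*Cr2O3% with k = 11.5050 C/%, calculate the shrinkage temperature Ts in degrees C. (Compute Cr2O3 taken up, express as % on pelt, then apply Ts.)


Offered = pelt * offer_pct / 100 = 23.3200 * 2.2180 / 100 = 0.5172 kg
Uptake = offered - residual = 0.5172 - 0.2488 = 0.2684 kg
Cr2O3% on pelt = uptake / pelt * 100 = 0.2684 / 23.3200 * 100 = 1.1511 %
Ts = 80 + k * Cr2O3% = 80 + 11.5050 * 1.1511 = 93.2435 C


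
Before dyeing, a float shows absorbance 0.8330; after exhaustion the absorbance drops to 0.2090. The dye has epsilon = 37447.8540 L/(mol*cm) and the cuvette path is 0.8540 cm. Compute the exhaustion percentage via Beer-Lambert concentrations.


c_initial = A_i / (epsilon * l) = 0.8330 / (37447.8540 * 0.8540) = 2.6047e-05 mol/L
c_final = A_f / (epsilon * l) = 0.2090 / (37447.8540 * 0.8540) = 6.5352e-06 mol/L
Exhaustion = (c_initial - c_final) / c_initial * 100 = (2.6047e-05 - 6.5352e-06) / 2.6047e-05 * 100 = 74.9100 %


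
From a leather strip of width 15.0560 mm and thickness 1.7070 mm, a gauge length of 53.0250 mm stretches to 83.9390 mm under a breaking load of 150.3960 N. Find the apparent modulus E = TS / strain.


TS = F / (w * t) = 150.3960 / (15.0560 * 1.7070) = 5.8518 N/mm^2
strain = (Lf - L0) / L0 = (83.9390 - 53.0250) / 53.0250 = 0.5830
E = TS / strain = 5.8518 / 0.5830 = 10.0373 N/mm^2


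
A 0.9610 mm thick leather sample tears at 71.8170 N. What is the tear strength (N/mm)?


Formula: Tear strength = force / thickness
Substituting: Tear strength = 71.8170 / 0.9610
Result: 74.7315 N/mm


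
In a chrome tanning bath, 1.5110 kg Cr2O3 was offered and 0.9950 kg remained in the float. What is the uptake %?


Formula: Uptake = (offered - residual) / offered * 100
Substituting: Uptake = (1.5110 - 0.9950) / 1.5110 * 100
Result: 34.1496 %


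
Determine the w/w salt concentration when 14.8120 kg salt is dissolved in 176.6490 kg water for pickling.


Formula: Conc = salt / (water + salt) * 100
Substituting: Conc = 14.8120 / (176.6490 + 14.8120) * 100
Result: 7.7363 %


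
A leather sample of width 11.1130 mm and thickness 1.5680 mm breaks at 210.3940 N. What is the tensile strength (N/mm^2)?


Formula: TS = force / (width * thickness)
Substituting: TS = 210.3940 / (11.1130 * 1.5680)
Result: 12.0741 N/mm^2


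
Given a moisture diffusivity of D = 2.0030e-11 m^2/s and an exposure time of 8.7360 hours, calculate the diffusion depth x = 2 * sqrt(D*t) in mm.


t = 8.7360 hr * 3600 = 31449.6000 s
D * t = 2.0030e-11 * 31449.6000 = 6.2994e-07
x = 2 * sqrt(D*t) = 2 * sqrt(6.2994e-07) = 0.00158737 m = 1.5874 mm


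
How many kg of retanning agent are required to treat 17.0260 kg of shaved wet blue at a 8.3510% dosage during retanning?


Formula: Retan = substrate * pct / 100
Substituting: Retan = 17.0260 * 8.3510 / 100
Result: 1.4218 kg


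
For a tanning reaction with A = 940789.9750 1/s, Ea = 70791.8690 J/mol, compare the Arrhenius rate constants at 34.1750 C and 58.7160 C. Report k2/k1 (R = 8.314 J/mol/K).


T1 = 34.1750 + 273.15 = 307.3250 K; T2 = 58.7160 + 273.15 = 331.8660 K
k1 = A * exp(-Ea/(R*T1)) = 940789.9750 * exp(-70791.8690/(8.314*307.3250)) = 8.7274e-07 1/s
k2 = A * exp(-Ea/(R*T2)) = 940789.9750 * exp(-70791.8690/(8.314*331.8660)) = 6.7714e-06 1/s
k2/k1 = 6.7714e-06 / 8.7274e-07 = 7.7588


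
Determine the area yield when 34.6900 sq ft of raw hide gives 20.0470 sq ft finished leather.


Formula: Yield = finished / raw * 100
Substituting: Yield = 20.0470 / 34.6900 * 100
Result: 57.7890 %


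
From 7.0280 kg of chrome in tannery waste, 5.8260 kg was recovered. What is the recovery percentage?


Formula: Recovery = recovered / input * 100
Substituting: Recovery = 5.8260 / 7.0280 * 100
Result: 82.8970 %


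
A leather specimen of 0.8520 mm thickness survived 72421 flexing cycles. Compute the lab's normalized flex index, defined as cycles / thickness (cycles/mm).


Formula: Index = cycles / thickness
Substituting: Index = 72421 / 0.8520
Result: 85001.1737 cycles/mm


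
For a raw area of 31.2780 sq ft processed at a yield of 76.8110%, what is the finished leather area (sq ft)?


Formula: finished = raw * yield / 100
Substituting: finished = 31.2780 * 76.8110 / 100
Result: 24.0249 sq ft


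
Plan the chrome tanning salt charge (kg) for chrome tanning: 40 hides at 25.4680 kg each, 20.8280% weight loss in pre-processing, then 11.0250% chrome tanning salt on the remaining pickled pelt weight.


Total_raw = N * avg_wt = 40 * 25.4680 = 1018.7200 kg
Substrate = Total_raw * (1 - loss/100) = 1018.7200 * (1 - 20.8280/100) = 806.5410 kg
Chrome = Substrate * pct / 100 = 806.5410 * 11.0250 / 100 = 88.9211 kg


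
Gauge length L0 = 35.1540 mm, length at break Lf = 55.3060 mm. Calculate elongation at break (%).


Formula: Elongation = (Lf - L0) / L0 * 100
Substituting: Elongation = (55.3060 - 35.1540) / 35.1540 * 100
Result: 57.3249 %


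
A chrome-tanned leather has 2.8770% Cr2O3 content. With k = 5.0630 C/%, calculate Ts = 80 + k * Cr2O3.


Formula: Ts = 80 + k * Cr2O3
Substituting: Ts = 80 + 5.0630 * 2.8770
Result: 94.5663 C


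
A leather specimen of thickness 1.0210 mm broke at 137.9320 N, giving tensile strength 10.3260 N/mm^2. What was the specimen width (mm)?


Formula: w = F / (TS * t)
Substituting: w = 137.9320 / (10.3260 * 1.0210)
Result: 13.0830 mm


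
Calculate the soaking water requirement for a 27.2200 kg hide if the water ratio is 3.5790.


Formula: Water = hide_weight * ratio
Substituting: Water = 27.2200 * 3.5790
Result: 97.4204 kg


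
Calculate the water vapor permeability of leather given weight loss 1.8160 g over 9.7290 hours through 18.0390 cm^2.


Formula: WVP = loss / (area * time)
Substituting: WVP = 1.8160 / (18.0390 * 9.7290)
Result: 0.0103475 g/(cm^2*hr)


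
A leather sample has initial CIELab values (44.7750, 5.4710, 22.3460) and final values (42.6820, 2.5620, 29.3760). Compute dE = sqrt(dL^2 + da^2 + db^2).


dL = -2.0930, da = -2.9090, db = 7.0300
dE = sqrt((-2.0930)^2 + (-2.9090)^2 + 7.0300^2) = 7.8907


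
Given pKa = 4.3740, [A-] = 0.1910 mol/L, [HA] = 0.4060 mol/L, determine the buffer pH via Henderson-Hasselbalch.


ratio = [A-] / [HA] = 0.1910 / 0.4060 = 0.4704
log10(ratio) = -0.3275
pH = pKa + log10(ratio) = 4.3740 - 0.3275 = 4.0465


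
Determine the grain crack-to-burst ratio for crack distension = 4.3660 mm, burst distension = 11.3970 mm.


Formula: Ratio = crack / burst
Substituting: Ratio = 4.3660 / 11.3970
Result: 0.3831


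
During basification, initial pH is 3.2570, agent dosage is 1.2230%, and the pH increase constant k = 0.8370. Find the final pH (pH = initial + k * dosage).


Formula: pH_final = pH_initial + k * base_pct
Substituting: pH_final = 3.2570 + 0.8370 * 1.2230
Result: 4.2807


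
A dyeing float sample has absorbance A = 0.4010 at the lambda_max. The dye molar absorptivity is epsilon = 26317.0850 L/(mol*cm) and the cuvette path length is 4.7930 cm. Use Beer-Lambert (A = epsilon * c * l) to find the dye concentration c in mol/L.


Formula: c = A / (epsilon * l)
Substituting: c = 0.4010 / (26317.0850 * 4.7930)
Result: 3.1791e-06 mol/L


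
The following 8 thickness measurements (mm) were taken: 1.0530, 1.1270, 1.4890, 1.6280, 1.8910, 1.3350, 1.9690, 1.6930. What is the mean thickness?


Formula: Average = sum / n
Substituting: Average = 12.1850 / 8
Result: 1.5231 mm


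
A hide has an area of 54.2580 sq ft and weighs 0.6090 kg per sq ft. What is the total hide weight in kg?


Formula: Weight = area * weight_per_sqft
Substituting: Weight = 54.2580 * 0.6090
Result: 33.0431 kg


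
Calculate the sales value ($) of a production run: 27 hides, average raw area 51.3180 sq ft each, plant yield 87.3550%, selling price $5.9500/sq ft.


Raw_total = N * avg_area = 27 * 51.3180 = 1385.5860 sq ft
Finished = Raw_total * yield / 100 = 1385.5860 * 87.3550 / 100 = 1210.3787 sq ft
Value = Finished * price = 1210.3787 * 5.9500 = 7201.7530 $


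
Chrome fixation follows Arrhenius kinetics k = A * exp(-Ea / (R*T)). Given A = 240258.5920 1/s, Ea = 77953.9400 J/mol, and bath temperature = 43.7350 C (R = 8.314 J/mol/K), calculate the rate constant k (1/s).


T_K = T_C + 273.15 = 43.7350 + 273.15 = 316.8850 K
exponent = -Ea / (R * T_K) = -77953.9400 / (8.314 * 316.8850) = -29.5887
k = A * exp(exponent) = 240258.5920 * exp(-29.5887) = 3.3920e-08 1/s


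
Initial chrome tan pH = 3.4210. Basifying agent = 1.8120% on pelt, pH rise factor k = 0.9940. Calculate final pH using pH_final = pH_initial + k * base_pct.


Formula: pH_final = pH_initial + k * base_pct
Substituting: pH_final = 3.4210 + 0.9940 * 1.8120
Result: 5.2221


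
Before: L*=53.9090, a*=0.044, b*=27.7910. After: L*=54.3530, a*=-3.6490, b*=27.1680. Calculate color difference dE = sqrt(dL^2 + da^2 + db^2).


dL = 0.4440, da = -3.6930, db = -0.6230
dE = sqrt(0.4440^2 + (-3.6930)^2 + (-0.6230)^2) = 3.7714


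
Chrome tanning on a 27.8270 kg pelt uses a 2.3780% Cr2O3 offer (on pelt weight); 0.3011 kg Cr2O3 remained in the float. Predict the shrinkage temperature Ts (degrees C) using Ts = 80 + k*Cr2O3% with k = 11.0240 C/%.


Offered = pelt * offer_pct / 100 = 27.8270 * 2.3780 / 100 = 0.6617 kg
Uptake = offered - residual = 0.6617 - 0.3011 = 0.3606 kg
Cr2O3% on pelt = uptake / pelt * 100 = 0.3606 / 27.8270 * 100 = 1.2960 %
Ts = 80 + k * Cr2O3% = 80 + 11.0240 * 1.2960 = 94.2866 C


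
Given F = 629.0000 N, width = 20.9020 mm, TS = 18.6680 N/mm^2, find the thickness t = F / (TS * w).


Formula: t = F / (TS * w)
Substituting: t = 629.0000 / (18.6680 * 20.9020)
Result: 1.6120 mm


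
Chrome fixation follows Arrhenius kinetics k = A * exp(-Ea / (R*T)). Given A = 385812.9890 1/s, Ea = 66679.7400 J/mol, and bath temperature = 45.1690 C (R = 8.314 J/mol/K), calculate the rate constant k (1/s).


T_K = T_C + 273.15 = 45.1690 + 273.15 = 318.3190 K
exponent = -Ea / (R * T_K) = -66679.7400 / (8.314 * 318.3190) = -25.1954
k = A * exp(exponent) = 385812.9890 * exp(-25.1954) = 4.4071e-06 1/s


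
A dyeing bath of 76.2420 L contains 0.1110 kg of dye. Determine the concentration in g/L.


Formula: Conc = dye_mass(kg) / volume(L) * 1000
Substituting: Conc = 0.1110 / 76.2420 * 1000
Result: 1.4559 g/L


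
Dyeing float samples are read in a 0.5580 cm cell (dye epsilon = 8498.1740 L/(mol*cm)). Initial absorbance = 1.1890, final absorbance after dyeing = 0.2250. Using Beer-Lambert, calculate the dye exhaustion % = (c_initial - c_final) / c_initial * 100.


c_initial = A_i / (epsilon * l) = 1.1890 / (8498.1740 * 0.5580) = 2.5074e-04 mol/L
c_final = A_f / (epsilon * l) = 0.2250 / (8498.1740 * 0.5580) = 4.7449e-05 mol/L
Exhaustion = (c_initial - c_final) / c_initial * 100 = (2.5074e-04 - 4.7449e-05) / 2.5074e-04 * 100 = 81.0765 %


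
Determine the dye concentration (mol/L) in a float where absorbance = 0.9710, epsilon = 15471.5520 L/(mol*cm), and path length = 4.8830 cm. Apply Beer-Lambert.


Formula: c = A / (epsilon * l)
Substituting: c = 0.9710 / (15471.5520 * 4.8830)
Result: 1.2853e-05 mol/L


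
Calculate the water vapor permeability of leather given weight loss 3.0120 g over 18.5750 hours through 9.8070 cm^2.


Formula: WVP = loss / (area * time)
Substituting: WVP = 3.0120 / (9.8070 * 18.5750)
Result: 0.0165345 g/(cm^2*hr)


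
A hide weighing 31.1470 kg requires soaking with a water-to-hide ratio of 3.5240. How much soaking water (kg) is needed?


Formula: Water = hide_weight * ratio
Substituting: Water = 31.1470 * 3.5240
Result: 109.7620 kg


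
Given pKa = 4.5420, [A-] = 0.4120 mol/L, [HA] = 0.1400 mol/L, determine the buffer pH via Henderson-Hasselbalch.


ratio = [A-] / [HA] = 0.4120 / 0.1400 = 2.9429
log10(ratio) = 0.4688
pH = pKa + log10(ratio) = 4.5420 + 0.4688 = 5.0108


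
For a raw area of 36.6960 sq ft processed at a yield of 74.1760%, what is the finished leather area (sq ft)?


Formula: finished = raw * yield / 100
Substituting: finished = 36.6960 * 74.1760 / 100
Result: 27.2196 sq ft


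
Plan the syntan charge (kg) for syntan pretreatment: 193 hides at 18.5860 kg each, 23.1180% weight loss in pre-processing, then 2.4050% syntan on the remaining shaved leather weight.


Total_raw = N * avg_wt = 193 * 18.5860 = 3587.0980 kg
Substrate = Total_raw * (1 - loss/100) = 3587.0980 * (1 - 23.1180/100) = 2757.8327 kg
Syntan = Substrate * pct / 100 = 2757.8327 * 2.4050 / 100 = 66.3259 kg


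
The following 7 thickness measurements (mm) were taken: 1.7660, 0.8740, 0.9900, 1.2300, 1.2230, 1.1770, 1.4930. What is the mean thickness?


Formula: Average = sum / n
Substituting: Average = 8.7530 / 7
Result: 1.2504 mm


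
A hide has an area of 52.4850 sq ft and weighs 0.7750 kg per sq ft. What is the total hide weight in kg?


Formula: Weight = area * weight_per_sqft
Substituting: Weight = 52.4850 * 0.7750
Result: 40.6759 kg


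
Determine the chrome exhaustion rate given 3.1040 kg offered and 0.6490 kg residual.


Formula: Uptake = (offered - residual) / offered * 100
Substituting: Uptake = (3.1040 - 0.6490) / 3.1040 * 100
Result: 79.0915 %


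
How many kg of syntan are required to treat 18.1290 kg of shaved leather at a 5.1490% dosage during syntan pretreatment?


Formula: Syntan = substrate * pct / 100
Substituting: Syntan = 18.1290 * 5.1490 / 100
Result: 0.9335 kg


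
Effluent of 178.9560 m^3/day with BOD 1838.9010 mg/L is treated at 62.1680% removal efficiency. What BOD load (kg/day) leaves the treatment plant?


Load_in = volume * conc / 1000 = 178.9560 * 1838.9010 / 1000 = 329.0824 kg/day
Removed = Load_in * eff / 100 = 329.0824 * 62.1680 / 100 = 204.5839 kg/day
Load_out = Load_in - Removed = 329.0824 - 204.5839 = 124.4984 kg/day


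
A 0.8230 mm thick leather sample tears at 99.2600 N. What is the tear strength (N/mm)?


Formula: Tear strength = force / thickness
Substituting: Tear strength = 99.2600 / 0.8230
Result: 120.6075 N/mm


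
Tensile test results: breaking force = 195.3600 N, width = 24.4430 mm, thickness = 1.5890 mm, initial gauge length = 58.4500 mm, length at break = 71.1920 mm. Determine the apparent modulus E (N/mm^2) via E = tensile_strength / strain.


TS = F / (w * t) = 195.3600 / (24.4430 * 1.5890) = 5.0299 N/mm^2
strain = (Lf - L0) / L0 = (71.1920 - 58.4500) / 58.4500 = 0.2180
E = TS / strain = 5.0299 / 0.2180 = 23.0730 N/mm^2


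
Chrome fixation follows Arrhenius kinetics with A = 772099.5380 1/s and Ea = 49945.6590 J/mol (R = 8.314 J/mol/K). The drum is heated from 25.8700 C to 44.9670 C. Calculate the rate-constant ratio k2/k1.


T1 = 25.8700 + 273.15 = 299.0200 K; T2 = 44.9670 + 273.15 = 318.1170 K
k1 = A * exp(-Ea/(R*T1)) = 772099.5380 * exp(-49945.6590/(8.314*299.0200)) = 0.00145394 1/s
k2 = A * exp(-Ea/(R*T2)) = 772099.5380 * exp(-49945.6590/(8.314*318.1170)) = 0.00485654 1/s
k2/k1 = 0.00485654 / 0.00145394 = 3.3403


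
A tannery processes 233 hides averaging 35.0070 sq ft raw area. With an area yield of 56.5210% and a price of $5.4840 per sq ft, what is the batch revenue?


Raw_total = N * avg_area = 233 * 35.0070 = 8156.6310 sq ft
Finished = Raw_total * yield / 100 = 8156.6310 * 56.5210 / 100 = 4610.2094 sq ft
Value = Finished * price = 4610.2094 * 5.4840 = 25282.3884 $


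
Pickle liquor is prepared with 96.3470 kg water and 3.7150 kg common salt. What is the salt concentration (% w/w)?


Formula: Conc = salt / (water + salt) * 100
Substituting: Conc = 3.7150 / (96.3470 + 3.7150) * 100
Result: 3.7127 %


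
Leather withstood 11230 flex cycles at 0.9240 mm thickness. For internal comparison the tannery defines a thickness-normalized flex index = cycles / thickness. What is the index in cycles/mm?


Formula: Index = cycles / thickness
Substituting: Index = 11230 / 0.9240
Result: 12153.6797 cycles/mm


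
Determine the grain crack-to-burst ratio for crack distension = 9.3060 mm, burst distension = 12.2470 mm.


Formula: Ratio = crack / burst
Substituting: Ratio = 9.3060 / 12.2470
Result: 0.7599


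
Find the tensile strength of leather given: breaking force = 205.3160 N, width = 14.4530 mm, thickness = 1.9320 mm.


Formula: TS = force / (width * thickness)
Substituting: TS = 205.3160 / (14.4530 * 1.9320)
Result: 7.3529 N/mm^2


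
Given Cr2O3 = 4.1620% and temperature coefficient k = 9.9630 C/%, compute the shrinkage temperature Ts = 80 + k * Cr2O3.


Formula: Ts = 80 + k * Cr2O3
Substituting: Ts = 80 + 9.9630 * 4.1620
Result: 121.4660 C


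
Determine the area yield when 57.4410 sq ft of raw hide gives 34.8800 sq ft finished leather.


Formula: Yield = finished / raw * 100
Substituting: Yield = 34.8800 / 57.4410 * 100
Result: 60.7232 %


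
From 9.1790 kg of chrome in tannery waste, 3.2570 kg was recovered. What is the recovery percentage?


Formula: Recovery = recovered / input * 100
Substituting: Recovery = 3.2570 / 9.1790 * 100
Result: 35.4832 %


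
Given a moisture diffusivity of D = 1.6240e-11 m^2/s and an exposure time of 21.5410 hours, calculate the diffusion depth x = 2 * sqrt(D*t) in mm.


t = 21.5410 hr * 3600 = 77547.6000 s
D * t = 1.6240e-11 * 77547.6000 = 1.2594e-06
x = 2 * sqrt(D*t) = 2 * sqrt(1.2594e-06) = 0.00224444 m = 2.2444 mm


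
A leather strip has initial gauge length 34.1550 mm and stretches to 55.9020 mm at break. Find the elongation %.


Formula: Elongation = (Lf - L0) / L0 * 100
Substituting: Elongation = (55.9020 - 34.1550) / 34.1550 * 100
Result: 63.6715 %


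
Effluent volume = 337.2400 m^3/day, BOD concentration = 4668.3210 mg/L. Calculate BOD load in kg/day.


Formula: BOD_load = volume * conc / 1000
Substituting: BOD_load = 337.2400 * 4668.3210 / 1000
Result: 1574.3446 kg/day


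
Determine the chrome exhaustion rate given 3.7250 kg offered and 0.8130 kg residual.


Formula: Uptake = (offered - residual) / offered * 100
Substituting: Uptake = (3.7250 - 0.8130) / 3.7250 * 100
Result: 78.1745 %


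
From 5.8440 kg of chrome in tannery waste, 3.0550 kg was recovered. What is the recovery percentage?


Formula: Recovery = recovered / input * 100
Substituting: Recovery = 3.0550 / 5.8440 * 100
Result: 52.2758 %


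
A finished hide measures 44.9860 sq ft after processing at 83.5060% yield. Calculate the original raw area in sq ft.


Formula: raw = finished * 100 / yield
Substituting: raw = 44.9860 * 100 / 83.5060
Result: 53.8716 sq ft


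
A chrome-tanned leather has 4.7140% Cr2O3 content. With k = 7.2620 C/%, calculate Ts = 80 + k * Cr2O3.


Formula: Ts = 80 + k * Cr2O3
Substituting: Ts = 80 + 7.2620 * 4.7140
Result: 114.2331 C


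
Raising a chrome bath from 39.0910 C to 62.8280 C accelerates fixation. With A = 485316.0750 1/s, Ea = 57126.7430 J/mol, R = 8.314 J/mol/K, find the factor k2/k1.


T1 = 39.0910 + 273.15 = 312.2410 K; T2 = 62.8280 + 273.15 = 335.9780 K
k1 = A * exp(-Ea/(R*T1)) = 485316.0750 * exp(-57126.7430/(8.314*312.2410)) = 1.3458e-04 1/s
k2 = A * exp(-Ea/(R*T2)) = 485316.0750 * exp(-57126.7430/(8.314*335.9780)) = 6.3707e-04 1/s
k2/k1 = 6.3707e-04 / 1.3458e-04 = 4.7338


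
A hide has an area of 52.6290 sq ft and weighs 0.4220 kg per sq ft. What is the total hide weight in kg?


Formula: Weight = area * weight_per_sqft
Substituting: Weight = 52.6290 * 0.4220
Result: 22.2094 kg


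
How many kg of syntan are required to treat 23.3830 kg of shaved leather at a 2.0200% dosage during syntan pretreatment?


Formula: Syntan = substrate * pct / 100
Substituting: Syntan = 23.3830 * 2.0200 / 100
Result: 0.4723 kg


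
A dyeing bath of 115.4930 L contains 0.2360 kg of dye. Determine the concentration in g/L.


Formula: Conc = dye_mass(kg) / volume(L) * 1000
Substituting: Conc = 0.2360 / 115.4930 * 1000
Result: 2.0434 g/L


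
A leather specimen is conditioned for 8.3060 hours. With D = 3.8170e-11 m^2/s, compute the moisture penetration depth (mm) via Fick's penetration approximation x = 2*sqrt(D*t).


t = 8.3060 hr * 3600 = 29901.6000 s
D * t = 3.8170e-11 * 29901.6000 = 1.1413e-06
x = 2 * sqrt(D*t) = 2 * sqrt(1.1413e-06) = 0.00213667 m = 2.1367 mm


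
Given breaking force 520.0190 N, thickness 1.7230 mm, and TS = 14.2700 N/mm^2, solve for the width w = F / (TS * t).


Formula: w = F / (TS * t)
Substituting: w = 520.0190 / (14.2700 * 1.7230)
Result: 21.1500 mm


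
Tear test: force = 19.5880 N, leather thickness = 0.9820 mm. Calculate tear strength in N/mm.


Formula: Tear strength = force / thickness
Substituting: Tear strength = 19.5880 / 0.9820
Result: 19.9470 N/mm


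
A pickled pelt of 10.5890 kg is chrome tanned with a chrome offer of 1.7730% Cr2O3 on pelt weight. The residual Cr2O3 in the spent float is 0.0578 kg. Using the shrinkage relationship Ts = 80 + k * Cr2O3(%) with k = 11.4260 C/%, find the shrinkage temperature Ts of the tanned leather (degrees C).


Offered = pelt * offer_pct / 100 = 10.5890 * 1.7730 / 100 = 0.1877 kg
Uptake = offered - residual = 0.1877 - 0.0578 = 0.1299 kg
Cr2O3% on pelt = uptake / pelt * 100 = 0.1299 / 10.5890 * 100 = 1.2272 %
Ts = 80 + k * Cr2O3% = 80 + 11.4260 * 1.2272 = 94.0214 C


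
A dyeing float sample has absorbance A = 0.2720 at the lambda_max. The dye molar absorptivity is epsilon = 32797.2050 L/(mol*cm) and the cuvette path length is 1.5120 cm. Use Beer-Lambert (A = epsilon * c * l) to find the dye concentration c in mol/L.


Formula: c = A / (epsilon * l)
Substituting: c = 0.2720 / (32797.2050 * 1.5120)
Result: 5.4850e-06 mol/L


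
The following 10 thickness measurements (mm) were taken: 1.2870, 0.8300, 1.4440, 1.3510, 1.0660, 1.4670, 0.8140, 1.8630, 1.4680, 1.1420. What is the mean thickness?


Formula: Average = sum / n
Substituting: Average = 12.7320 / 10
Result: 1.2732 mm


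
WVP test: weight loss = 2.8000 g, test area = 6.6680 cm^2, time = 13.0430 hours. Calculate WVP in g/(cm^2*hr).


Formula: WVP = loss / (area * time)
Substituting: WVP = 2.8000 / (6.6680 * 13.0430)
Result: 0.0321947 g/(cm^2*hr)


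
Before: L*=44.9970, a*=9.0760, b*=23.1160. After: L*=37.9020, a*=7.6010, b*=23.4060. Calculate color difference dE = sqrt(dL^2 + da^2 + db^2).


dL = -7.0950, da = -1.4750, db = 0.2900
dE = sqrt((-7.0950)^2 + (-1.4750)^2 + 0.2900^2) = 7.2525


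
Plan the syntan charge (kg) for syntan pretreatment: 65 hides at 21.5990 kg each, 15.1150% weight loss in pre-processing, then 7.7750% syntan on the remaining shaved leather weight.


Total_raw = N * avg_wt = 65 * 21.5990 = 1403.9350 kg
Substrate = Total_raw * (1 - loss/100) = 1403.9350 * (1 - 15.1150/100) = 1191.7302 kg
Syntan = Substrate * pct / 100 = 1191.7302 * 7.7750 / 100 = 92.6570 kg


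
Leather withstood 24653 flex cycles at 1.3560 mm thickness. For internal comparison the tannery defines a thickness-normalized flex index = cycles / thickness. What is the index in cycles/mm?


Formula: Index = cycles / thickness
Substituting: Index = 24653 / 1.3560
Result: 18180.6785 cycles/mm


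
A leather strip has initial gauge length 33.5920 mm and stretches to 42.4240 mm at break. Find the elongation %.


Formula: Elongation = (Lf - L0) / L0 * 100
Substituting: Elongation = (42.4240 - 33.5920) / 33.5920 * 100
Result: 26.2920 %


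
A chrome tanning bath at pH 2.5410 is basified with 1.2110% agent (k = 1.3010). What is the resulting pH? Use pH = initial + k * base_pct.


Formula: pH_final = pH_initial + k * base_pct
Substituting: pH_final = 2.5410 + 1.3010 * 1.2110
Result: 4.1165


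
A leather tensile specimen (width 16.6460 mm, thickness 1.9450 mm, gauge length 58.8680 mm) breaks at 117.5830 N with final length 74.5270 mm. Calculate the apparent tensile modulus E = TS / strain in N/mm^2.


TS = F / (w * t) = 117.5830 / (16.6460 * 1.9450) = 3.6317 N/mm^2
strain = (Lf - L0) / L0 = (74.5270 - 58.8680) / 58.8680 = 0.2660
E = TS / strain = 3.6317 / 0.2660 = 13.6531 N/mm^2


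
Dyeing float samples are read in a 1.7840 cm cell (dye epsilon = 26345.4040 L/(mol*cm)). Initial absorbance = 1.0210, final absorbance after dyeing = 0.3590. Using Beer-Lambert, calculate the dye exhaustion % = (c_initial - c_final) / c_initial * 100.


c_initial = A_i / (epsilon * l) = 1.0210 / (26345.4040 * 1.7840) = 2.1723e-05 mol/L
c_final = A_f / (epsilon * l) = 0.3590 / (26345.4040 * 1.7840) = 7.6383e-06 mol/L
Exhaustion = (c_initial - c_final) / c_initial * 100 = (2.1723e-05 - 7.6383e-06) / 2.1723e-05 * 100 = 64.8384 %


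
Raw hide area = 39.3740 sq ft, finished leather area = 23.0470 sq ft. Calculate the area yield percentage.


Formula: Yield = finished / raw * 100
Substituting: Yield = 23.0470 / 39.3740 * 100
Result: 58.5336 %


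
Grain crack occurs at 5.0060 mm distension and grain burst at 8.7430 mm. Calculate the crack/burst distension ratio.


Formula: Ratio = crack / burst
Substituting: Ratio = 5.0060 / 8.7430
Result: 0.5726


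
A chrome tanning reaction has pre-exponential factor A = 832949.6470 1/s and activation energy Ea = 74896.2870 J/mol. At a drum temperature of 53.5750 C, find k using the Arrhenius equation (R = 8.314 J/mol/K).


T_K = T_C + 273.15 = 53.5750 + 273.15 = 326.7250 K
exponent = -Ea / (R * T_K) = -74896.2870 / (8.314 * 326.7250) = -27.5720
k = A * exp(exponent) = 832949.6470 * exp(-27.5720) = 8.8361e-07 1/s


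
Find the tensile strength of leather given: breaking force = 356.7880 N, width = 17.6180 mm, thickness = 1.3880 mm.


Formula: TS = force / (width * thickness)
Substituting: TS = 356.7880 / (17.6180 * 1.3880)
Result: 14.5903 N/mm^2


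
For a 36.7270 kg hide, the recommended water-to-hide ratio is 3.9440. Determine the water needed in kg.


Formula: Water = hide_weight * ratio
Substituting: Water = 36.7270 * 3.9440
Result: 144.8513 kg


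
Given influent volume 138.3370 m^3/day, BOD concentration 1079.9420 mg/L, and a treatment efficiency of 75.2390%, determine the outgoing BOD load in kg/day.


Load_in = volume * conc / 1000 = 138.3370 * 1079.9420 / 1000 = 149.3959 kg/day
Removed = Load_in * eff / 100 = 149.3959 * 75.2390 / 100 = 112.4040 kg/day
Load_out = Load_in - Removed = 149.3959 - 112.4040 = 36.9919 kg/day


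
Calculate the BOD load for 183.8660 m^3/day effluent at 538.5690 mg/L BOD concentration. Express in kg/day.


Formula: BOD_load = volume * conc / 1000
Substituting: BOD_load = 183.8660 * 538.5690 / 1000
Result: 99.0245 kg/day


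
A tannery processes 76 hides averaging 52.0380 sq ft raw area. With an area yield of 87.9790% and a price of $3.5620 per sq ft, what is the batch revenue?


Raw_total = N * avg_area = 76 * 52.0380 = 3954.8880 sq ft
Finished = Raw_total * yield / 100 = 3954.8880 * 87.9790 / 100 = 3479.4709 sq ft
Value = Finished * price = 3479.4709 * 3.5620 = 12393.8754 $


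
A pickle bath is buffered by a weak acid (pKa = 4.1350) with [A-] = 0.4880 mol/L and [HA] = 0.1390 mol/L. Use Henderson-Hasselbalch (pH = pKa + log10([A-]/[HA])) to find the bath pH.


ratio = [A-] / [HA] = 0.4880 / 0.1390 = 3.5108
log10(ratio) = 0.5454
pH = pKa + log10(ratio) = 4.1350 + 0.5454 = 4.6804


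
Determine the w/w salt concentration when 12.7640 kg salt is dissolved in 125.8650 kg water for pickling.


Formula: Conc = salt / (water + salt) * 100
Substituting: Conc = 12.7640 / (125.8650 + 12.7640) * 100
Result: 9.2073 %


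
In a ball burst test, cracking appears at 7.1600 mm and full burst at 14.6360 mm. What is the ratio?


Formula: Ratio = crack / burst
Substituting: Ratio = 7.1600 / 14.6360
Result: 0.4892


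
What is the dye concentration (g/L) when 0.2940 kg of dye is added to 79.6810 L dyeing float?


Formula: Conc = dye_mass(kg) / volume(L) * 1000
Substituting: Conc = 0.2940 / 79.6810 * 1000
Result: 3.6897 g/L


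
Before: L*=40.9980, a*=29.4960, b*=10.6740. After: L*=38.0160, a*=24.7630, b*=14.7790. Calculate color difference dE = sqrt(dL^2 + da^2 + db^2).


dL = -2.9820, da = -4.7330, db = 4.1050
dE = sqrt((-2.9820)^2 + (-4.7330)^2 + 4.1050^2) = 6.9386


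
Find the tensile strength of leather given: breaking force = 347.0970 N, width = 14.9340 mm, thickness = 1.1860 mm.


Formula: TS = force / (width * thickness)
Substituting: TS = 347.0970 / (14.9340 * 1.1860)
Result: 19.5970 N/mm^2


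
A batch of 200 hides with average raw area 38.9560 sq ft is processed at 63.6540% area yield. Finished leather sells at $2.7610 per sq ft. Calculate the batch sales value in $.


Raw_total = N * avg_area = 200 * 38.9560 = 7791.2000 sq ft
Finished = Raw_total * yield / 100 = 7791.2000 * 63.6540 / 100 = 4959.4104 sq ft
Value = Finished * price = 4959.4104 * 2.7610 = 13692.9322 $


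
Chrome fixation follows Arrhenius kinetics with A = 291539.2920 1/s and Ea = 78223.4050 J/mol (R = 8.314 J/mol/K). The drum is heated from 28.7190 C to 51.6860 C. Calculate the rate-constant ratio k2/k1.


T1 = 28.7190 + 273.15 = 301.8690 K; T2 = 51.6860 + 273.15 = 324.8360 K
k1 = A * exp(-Ea/(R*T1)) = 291539.2920 * exp(-78223.4050/(8.314*301.8690)) = 8.4846e-09 1/s
k2 = A * exp(-Ea/(R*T2)) = 291539.2920 * exp(-78223.4050/(8.314*324.8360)) = 7.6856e-08 1/s
k2/k1 = 7.6856e-08 / 8.4846e-09 = 9.0583


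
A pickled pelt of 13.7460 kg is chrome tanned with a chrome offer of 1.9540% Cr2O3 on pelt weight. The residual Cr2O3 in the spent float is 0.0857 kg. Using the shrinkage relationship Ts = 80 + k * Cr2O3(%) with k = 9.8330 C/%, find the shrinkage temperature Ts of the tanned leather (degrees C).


Offered = pelt * offer_pct / 100 = 13.7460 * 1.9540 / 100 = 0.2686 kg
Uptake = offered - residual = 0.2686 - 0.0857 = 0.1829 kg
Cr2O3% on pelt = uptake / pelt * 100 = 0.1829 / 13.7460 * 100 = 1.3305 %
Ts = 80 + k * Cr2O3% = 80 + 9.8330 * 1.3305 = 93.0833 C


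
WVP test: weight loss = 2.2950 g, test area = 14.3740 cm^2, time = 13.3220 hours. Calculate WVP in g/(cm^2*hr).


Formula: WVP = loss / (area * time)
Substituting: WVP = 2.2950 / (14.3740 * 13.3220)
Result: 0.0119849 g/(cm^2*hr)
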